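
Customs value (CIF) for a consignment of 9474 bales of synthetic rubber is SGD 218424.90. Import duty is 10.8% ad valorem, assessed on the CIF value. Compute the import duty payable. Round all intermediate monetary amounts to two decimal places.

Import duty = 218424.90 × 10.8% = 23589.89

Import duty: SGD 23589.89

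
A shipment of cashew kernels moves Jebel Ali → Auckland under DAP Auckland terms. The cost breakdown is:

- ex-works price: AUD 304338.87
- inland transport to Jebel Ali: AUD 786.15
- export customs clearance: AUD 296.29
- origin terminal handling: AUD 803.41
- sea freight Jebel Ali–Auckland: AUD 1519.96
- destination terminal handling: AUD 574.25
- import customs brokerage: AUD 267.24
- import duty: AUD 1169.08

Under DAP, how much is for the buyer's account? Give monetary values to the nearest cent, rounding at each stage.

Buyer's account: AUD 1436.32

DAP: the seller bears all costs to the named destination except import duty and clearance.
Seller's account: goods 304338.87 + inland to port 786.15 + export clearance 296.29 + origin terminal 803.41 + freight 1519.96 + destination terminal 574.25 = 308318.93
Buyer's account: brokerage 267.24 + duty 1169.08 = 1436.32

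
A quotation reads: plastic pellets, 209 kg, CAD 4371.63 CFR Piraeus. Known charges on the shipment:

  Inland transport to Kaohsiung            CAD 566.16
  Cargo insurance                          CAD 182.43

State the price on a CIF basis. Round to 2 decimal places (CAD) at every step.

Not relevant to the conversion: inland to port — on the seller under both CFR and CIF; already in the CFR price and stays in the CIF price.
From CFR to CIF, the seller additionally bears: insurance.
CIF price = 4371.63 + 182.43 = 4554.06

CIF price: CAD 4554.06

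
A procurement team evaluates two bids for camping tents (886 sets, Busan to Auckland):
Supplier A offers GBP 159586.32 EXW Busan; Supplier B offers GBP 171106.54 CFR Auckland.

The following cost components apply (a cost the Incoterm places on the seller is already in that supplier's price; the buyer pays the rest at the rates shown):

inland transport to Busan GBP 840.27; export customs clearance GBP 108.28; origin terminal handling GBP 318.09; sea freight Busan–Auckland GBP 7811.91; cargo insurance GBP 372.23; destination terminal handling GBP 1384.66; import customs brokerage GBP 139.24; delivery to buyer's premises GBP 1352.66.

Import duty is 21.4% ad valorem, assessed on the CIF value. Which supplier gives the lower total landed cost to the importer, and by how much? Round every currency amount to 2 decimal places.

Supplier A is cheaper by GBP 2964.19

Supplier A (EXW):
CIF value = EXW price + inland to port + export clearance + origin terminal + freight + insurance = 159586.32 + 840.27 + 108.28 + 318.09 + 7811.91 + 372.23 = 169037.10
Import duty = 169037.10 × 21.4% = 36173.94
Buyer bears (A): 840.27 + 108.28 + 318.09 + 7811.91 + 372.23 + 1384.66 + 139.24 + 1352.66 = 12327.34
Landed cost (A) = invoice 159586.32 + 12327.34 + duty 36173.94 = 208087.60
Supplier B (CFR):
CIF value = CFR price + insurance = 171106.54 + 372.23 = 171478.77
Import duty = 171478.77 × 21.4% = 36696.46
Buyer bears (B): 372.23 + 1384.66 + 139.24 + 1352.66 = 3248.79
Landed cost (B) = invoice 171106.54 + 3248.79 + duty 36696.46 = 211051.79
Difference = |208087.60 − 211051.79| = 2964.19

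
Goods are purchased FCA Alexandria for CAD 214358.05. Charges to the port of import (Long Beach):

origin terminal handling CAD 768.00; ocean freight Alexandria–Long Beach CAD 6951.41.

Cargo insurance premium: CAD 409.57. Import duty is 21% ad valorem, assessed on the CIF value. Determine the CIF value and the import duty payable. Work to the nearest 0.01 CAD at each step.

CIF = FCA price + pre-shipment costs + freight + insurance
CIF = 214358.05 + 768.00 + 6951.41 + 409.57 = 222487.03
Import duty = 222487.03 × 21% = 46722.28

CIF value: CAD 222487.03; import duty: CAD 46722.28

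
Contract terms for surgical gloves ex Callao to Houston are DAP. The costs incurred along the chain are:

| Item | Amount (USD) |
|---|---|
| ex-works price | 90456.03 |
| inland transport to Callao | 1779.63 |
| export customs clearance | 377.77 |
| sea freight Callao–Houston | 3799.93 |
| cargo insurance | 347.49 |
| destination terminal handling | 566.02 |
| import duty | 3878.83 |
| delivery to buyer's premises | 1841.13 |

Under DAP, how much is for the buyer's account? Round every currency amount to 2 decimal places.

Buyer's account: USD 3878.83

DAP: the seller bears all costs to the named destination except import duty and clearance.
Seller's account: goods 90456.03 + inland to port 1779.63 + export clearance 377.77 + freight 3799.93 + insurance 347.49 + destination terminal 566.02 + delivery 1841.13 = 99168.00
Buyer's account: duty 3878.83 = 3878.83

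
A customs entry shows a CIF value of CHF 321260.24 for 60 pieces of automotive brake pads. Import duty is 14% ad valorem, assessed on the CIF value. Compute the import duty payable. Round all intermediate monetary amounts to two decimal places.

Import duty: CHF 44976.43

Import duty = 321260.24 × 14% = 44976.43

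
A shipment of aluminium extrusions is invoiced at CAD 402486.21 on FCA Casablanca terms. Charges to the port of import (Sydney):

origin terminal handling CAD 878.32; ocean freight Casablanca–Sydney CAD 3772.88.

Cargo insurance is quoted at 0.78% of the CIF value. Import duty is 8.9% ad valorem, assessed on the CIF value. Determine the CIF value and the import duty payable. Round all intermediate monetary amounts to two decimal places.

CIF value: CAD 410338.05; import duty: CAD 36520.09

Let C be the CIF value. C = FCA price + pre-shipment costs + freight + 0.78% × C
C − 0.78% × C = 402486.21 + 878.32 + 3772.88
0.9922 × C = 407137.41
C = 407137.41 / 0.9922 = 410338.05
Insurance premium = 0.78% × 410338.05 = 3200.64
Import duty = 410338.05 × 8.9% = 36520.09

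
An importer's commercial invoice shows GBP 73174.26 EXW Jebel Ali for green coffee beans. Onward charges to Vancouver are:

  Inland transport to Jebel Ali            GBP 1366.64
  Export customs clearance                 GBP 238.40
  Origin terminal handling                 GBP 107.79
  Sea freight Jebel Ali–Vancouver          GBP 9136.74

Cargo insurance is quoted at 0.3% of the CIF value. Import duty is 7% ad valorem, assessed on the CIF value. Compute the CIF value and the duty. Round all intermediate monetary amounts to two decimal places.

Let C be the CIF value. C = EXW price + pre-shipment costs + freight + 0.3% × C
C − 0.3% × C = 73174.26 + 1366.64 + 238.40 + 107.79 + 9136.74
0.997 × C = 84023.83
C = 84023.83 / 0.997 = 84276.66
Insurance premium = 0.3% × 84276.66 = 252.83
Import duty = 84276.66 × 7% = 5899.37

CIF value: GBP 84276.66; import duty: GBP 5899.37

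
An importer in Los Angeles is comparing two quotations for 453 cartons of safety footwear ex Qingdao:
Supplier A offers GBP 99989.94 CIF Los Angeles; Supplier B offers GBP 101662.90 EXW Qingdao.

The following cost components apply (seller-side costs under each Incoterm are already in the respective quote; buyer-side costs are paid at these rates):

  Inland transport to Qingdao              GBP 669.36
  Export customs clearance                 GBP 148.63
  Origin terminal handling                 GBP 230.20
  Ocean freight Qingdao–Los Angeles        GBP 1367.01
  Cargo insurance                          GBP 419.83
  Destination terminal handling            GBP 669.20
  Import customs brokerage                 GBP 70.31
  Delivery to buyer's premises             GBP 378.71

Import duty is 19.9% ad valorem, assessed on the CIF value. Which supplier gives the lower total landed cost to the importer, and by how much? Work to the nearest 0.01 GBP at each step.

Supplier A (CIF):
The CIF price already equals the CIF value: 99989.94
Import duty = 99989.94 × 19.9% = 19898.00
Buyer bears (A): 669.20 + 70.31 + 378.71 = 1118.22
Landed cost (A) = invoice 99989.94 + 1118.22 + duty 19898.00 = 121006.16
Supplier B (EXW):
CIF value = EXW price + inland to port + export clearance + origin terminal + freight + insurance = 101662.90 + 669.36 + 148.63 + 230.20 + 1367.01 + 419.83 = 104497.93
Import duty = 104497.93 × 19.9% = 20795.09
Buyer bears (B): 669.36 + 148.63 + 230.20 + 1367.01 + 419.83 + 669.20 + 70.31 + 378.71 = 3953.25
Landed cost (B) = invoice 101662.90 + 3953.25 + duty 20795.09 = 126411.24
Difference = |121006.16 − 126411.24| = 5405.08

Supplier A is cheaper by GBP 5405.08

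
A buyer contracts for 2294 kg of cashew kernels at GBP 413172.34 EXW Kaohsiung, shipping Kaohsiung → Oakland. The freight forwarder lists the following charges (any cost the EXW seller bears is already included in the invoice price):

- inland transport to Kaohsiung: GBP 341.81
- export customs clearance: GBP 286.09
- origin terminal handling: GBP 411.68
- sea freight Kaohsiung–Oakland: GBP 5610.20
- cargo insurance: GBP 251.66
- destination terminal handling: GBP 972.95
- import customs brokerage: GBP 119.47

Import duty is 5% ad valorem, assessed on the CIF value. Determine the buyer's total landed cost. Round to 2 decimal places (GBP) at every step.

EXW: the seller makes goods available at their premises; the buyer bears all onward costs.
CIF value = EXW price + inland to port + export clearance + origin terminal + freight + insurance = 413172.34 + 341.81 + 286.09 + 411.68 + 5610.20 + 251.66 = 420073.78
Import duty = 420073.78 × 5% = 21003.69
Buyer bears: inland to port 341.81 + export clearance 286.09 + origin terminal 411.68 + freight 5610.20 + insurance 251.66 + destination terminal 972.95 + brokerage 119.47 + duty 21003.69 = 28997.55
Landed cost = invoice 413172.34 + 28997.55 = 442169.89

Total landed cost: GBP 442169.89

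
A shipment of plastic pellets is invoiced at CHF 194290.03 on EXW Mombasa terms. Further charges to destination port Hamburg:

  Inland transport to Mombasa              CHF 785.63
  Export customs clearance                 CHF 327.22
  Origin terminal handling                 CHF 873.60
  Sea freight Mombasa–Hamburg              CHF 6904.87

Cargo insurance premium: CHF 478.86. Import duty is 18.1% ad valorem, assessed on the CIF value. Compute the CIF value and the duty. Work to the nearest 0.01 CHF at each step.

CIF value: CHF 203660.21; import duty: CHF 36862.50

CIF = EXW price + pre-shipment costs + freight + insurance
CIF = 194290.03 + 785.63 + 327.22 + 873.60 + 6904.87 + 478.86 = 203660.21
Import duty = 203660.21 × 18.1% = 36862.50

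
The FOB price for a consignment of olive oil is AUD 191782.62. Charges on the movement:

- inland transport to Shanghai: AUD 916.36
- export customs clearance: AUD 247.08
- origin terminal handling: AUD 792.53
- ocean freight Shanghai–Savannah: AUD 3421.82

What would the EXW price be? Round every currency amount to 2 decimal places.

EXW price: AUD 189826.65

Not relevant to the conversion: freight — on the buyer under both terms; not part of either seller's price.
From FOB to EXW, the seller no longer bears: inland to port, export clearance, origin terminal.
EXW price = 191782.62 − 916.36 − 247.08 − 792.53 = 189826.65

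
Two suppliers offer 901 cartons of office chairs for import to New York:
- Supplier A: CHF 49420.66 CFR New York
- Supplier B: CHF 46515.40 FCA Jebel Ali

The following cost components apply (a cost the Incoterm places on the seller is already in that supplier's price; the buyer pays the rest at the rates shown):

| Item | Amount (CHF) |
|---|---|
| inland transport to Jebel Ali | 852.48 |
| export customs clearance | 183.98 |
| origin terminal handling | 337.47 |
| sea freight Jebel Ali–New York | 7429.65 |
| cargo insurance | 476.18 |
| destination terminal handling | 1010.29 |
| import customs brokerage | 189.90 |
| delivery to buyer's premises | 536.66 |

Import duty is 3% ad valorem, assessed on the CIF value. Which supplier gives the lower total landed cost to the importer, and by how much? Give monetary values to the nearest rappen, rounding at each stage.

Supplier A (CFR):
CIF value = CFR price + insurance = 49420.66 + 476.18 = 49896.84
Import duty = 49896.84 × 3% = 1496.91
Buyer bears (A): 476.18 + 1010.29 + 189.90 + 536.66 = 2213.03
Landed cost (A) = invoice 49420.66 + 2213.03 + duty 1496.91 = 53130.60
Supplier B (FCA):
CIF value = FCA price + origin terminal + freight + insurance = 46515.40 + 337.47 + 7429.65 + 476.18 = 54758.70
Import duty = 54758.70 × 3% = 1642.76
Buyer bears (B): 337.47 + 7429.65 + 476.18 + 1010.29 + 189.90 + 536.66 = 9980.15
Landed cost (B) = invoice 46515.40 + 9980.15 + duty 1642.76 = 58138.31
Difference = |53130.60 − 58138.31| = 5007.71

Supplier A is cheaper by CHF 5007.71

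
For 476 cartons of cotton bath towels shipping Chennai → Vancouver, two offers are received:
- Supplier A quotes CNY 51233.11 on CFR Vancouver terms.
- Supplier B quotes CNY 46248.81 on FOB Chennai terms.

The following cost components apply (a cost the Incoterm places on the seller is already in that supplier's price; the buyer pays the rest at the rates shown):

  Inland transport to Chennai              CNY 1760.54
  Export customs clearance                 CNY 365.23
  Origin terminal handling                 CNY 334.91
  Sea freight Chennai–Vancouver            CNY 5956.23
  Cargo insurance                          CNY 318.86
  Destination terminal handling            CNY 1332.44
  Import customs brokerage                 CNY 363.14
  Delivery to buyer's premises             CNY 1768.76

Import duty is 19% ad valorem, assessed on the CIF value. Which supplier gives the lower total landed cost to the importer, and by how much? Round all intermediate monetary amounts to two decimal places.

Supplier A is cheaper by CNY 1156.60

Supplier A (CFR):
CIF value = CFR price + insurance = 51233.11 + 318.86 = 51551.97
Import duty = 51551.97 × 19% = 9794.87
Buyer bears (A): 318.86 + 1332.44 + 363.14 + 1768.76 = 3783.20
Landed cost (A) = invoice 51233.11 + 3783.20 + duty 9794.87 = 64811.18
Supplier B (FOB):
CIF value = FOB price + freight + insurance = 46248.81 + 5956.23 + 318.86 = 52523.90
Import duty = 52523.90 × 19% = 9979.54
Buyer bears (B): 5956.23 + 318.86 + 1332.44 + 363.14 + 1768.76 = 9739.43
Landed cost (B) = invoice 46248.81 + 9739.43 + duty 9979.54 = 65967.78
Difference = |64811.18 − 65967.78| = 1156.60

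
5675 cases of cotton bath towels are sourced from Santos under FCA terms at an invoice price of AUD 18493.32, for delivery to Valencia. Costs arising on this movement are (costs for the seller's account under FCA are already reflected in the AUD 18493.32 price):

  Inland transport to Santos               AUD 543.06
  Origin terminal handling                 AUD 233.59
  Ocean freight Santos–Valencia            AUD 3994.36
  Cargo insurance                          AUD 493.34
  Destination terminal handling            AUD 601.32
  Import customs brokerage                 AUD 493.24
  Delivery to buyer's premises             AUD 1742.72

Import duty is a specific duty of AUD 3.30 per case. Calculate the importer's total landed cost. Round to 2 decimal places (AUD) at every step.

Total landed cost: AUD 44779.39

FCA: the seller delivers export-cleared goods to the carrier; the buyer bears costs from that point.
Already in the invoice (seller's account under FCA): inland to port — exclude.
CIF value = FCA price + origin terminal + freight + insurance = 18493.32 + 233.59 + 3994.36 + 493.34 = 23214.61
Import duty = 5675 × 3.30 = 18727.50
Buyer bears: origin terminal 233.59 + freight 3994.36 + insurance 493.34 + destination terminal 601.32 + brokerage 493.24 + delivery 1742.72 + duty 18727.50 = 26286.07
Landed cost = invoice 18493.32 + 26286.07 = 44779.39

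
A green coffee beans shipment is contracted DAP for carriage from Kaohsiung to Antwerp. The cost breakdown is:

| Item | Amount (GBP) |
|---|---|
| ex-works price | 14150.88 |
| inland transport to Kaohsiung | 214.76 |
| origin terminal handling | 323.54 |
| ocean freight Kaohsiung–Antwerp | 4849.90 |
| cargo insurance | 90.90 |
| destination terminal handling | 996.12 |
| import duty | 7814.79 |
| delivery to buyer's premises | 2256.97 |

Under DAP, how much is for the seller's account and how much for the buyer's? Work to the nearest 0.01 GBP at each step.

Seller: GBP 22883.07; buyer: GBP 7814.79

DAP: the seller bears all costs to the named destination except import duty and clearance.
Seller's account: goods 14150.88 + inland to port 214.76 + origin terminal 323.54 + freight 4849.90 + insurance 90.90 + destination terminal 996.12 + delivery 2256.97 = 22883.07
Buyer's account: duty 7814.79 = 7814.79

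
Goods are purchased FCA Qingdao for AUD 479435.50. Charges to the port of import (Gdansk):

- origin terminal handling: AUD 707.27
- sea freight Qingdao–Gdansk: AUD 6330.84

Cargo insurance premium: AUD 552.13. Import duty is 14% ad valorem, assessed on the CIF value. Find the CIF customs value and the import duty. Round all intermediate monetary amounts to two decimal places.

CIF value: AUD 487025.74; import duty: AUD 68183.60

CIF = FCA price + pre-shipment costs + freight + insurance
CIF = 479435.50 + 707.27 + 6330.84 + 552.13 = 487025.74
Import duty = 487025.74 × 14% = 68183.60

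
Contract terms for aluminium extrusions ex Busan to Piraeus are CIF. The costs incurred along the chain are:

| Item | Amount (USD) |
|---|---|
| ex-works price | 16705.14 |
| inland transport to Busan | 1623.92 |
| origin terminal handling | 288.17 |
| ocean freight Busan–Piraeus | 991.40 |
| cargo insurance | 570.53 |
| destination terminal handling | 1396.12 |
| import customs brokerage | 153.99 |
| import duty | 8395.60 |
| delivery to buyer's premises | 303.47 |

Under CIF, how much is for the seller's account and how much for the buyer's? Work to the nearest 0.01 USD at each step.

CIF: the seller pays costs through ocean freight and marine insurance to the destination port.
Seller's account: goods 16705.14 + inland to port 1623.92 + origin terminal 288.17 + freight 991.40 + insurance 570.53 = 20179.16
Buyer's account: destination terminal 1396.12 + brokerage 153.99 + duty 8395.60 + delivery 303.47 = 10249.18

Seller: USD 20179.16; buyer: USD 10249.18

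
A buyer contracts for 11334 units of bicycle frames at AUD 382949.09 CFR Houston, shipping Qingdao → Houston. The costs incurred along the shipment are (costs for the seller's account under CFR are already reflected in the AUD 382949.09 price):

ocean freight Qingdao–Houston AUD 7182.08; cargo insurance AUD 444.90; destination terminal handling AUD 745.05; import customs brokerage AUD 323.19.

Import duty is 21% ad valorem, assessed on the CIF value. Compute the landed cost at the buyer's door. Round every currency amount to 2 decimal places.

CFR: the seller pays costs through ocean freight to the destination port, but not insurance.
Already in the invoice (seller's account under CFR): freight — exclude.
CIF value = CFR price + insurance = 382949.09 + 444.90 = 383393.99
Import duty = 383393.99 × 21% = 80512.74
Buyer bears: insurance 444.90 + destination terminal 745.05 + brokerage 323.19 + duty 80512.74 = 82025.88
Landed cost = invoice 382949.09 + 82025.88 = 464974.97

Total landed cost: AUD 464974.97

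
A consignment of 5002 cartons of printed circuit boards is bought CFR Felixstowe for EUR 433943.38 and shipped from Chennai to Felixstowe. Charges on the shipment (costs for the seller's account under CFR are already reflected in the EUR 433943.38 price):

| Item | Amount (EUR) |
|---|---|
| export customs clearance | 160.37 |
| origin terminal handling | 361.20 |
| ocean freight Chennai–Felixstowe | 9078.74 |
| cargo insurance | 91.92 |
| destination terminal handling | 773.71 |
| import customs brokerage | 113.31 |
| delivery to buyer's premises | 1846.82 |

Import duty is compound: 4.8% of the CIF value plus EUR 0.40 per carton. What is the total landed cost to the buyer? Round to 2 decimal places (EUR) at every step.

Total landed cost: EUR 459603.63

CFR: the seller pays costs through ocean freight to the destination port, but not insurance.
Already in the invoice (seller's account under CFR): export clearance, origin terminal, freight — exclude.
CIF value = CFR price + insurance = 433943.38 + 91.92 = 434035.30
Ad valorem component: 434035.30 × 4.8% = 20833.69
Specific component: 5002 × 0.40 = 2000.80
Import duty = 20833.69 + 2000.80 = 22834.49
Buyer bears: insurance 91.92 + destination terminal 773.71 + brokerage 113.31 + delivery 1846.82 + duty 22834.49 = 25660.25
Landed cost = invoice 433943.38 + 25660.25 = 459603.63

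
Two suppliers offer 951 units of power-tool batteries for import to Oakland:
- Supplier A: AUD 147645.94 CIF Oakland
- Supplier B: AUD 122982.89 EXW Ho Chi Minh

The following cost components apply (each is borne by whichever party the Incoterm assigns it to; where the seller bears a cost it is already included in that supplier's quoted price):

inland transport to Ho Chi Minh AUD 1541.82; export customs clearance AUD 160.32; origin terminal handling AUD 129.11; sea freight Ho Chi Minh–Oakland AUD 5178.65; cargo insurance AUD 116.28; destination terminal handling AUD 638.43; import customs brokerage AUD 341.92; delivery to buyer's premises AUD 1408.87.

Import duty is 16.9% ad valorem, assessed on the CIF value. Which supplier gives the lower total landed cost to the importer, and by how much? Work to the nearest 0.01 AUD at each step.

Supplier B is cheaper by AUD 20500.60

Supplier A (CIF):
The CIF price already equals the CIF value: 147645.94
Import duty = 147645.94 × 16.9% = 24952.16
Buyer bears (A): 638.43 + 341.92 + 1408.87 = 2389.22
Landed cost (A) = invoice 147645.94 + 2389.22 + duty 24952.16 = 174987.32
Supplier B (EXW):
CIF value = EXW price + inland to port + export clearance + origin terminal + freight + insurance = 122982.89 + 1541.82 + 160.32 + 129.11 + 5178.65 + 116.28 = 130109.07
Import duty = 130109.07 × 16.9% = 21988.43
Buyer bears (B): 1541.82 + 160.32 + 129.11 + 5178.65 + 116.28 + 638.43 + 341.92 + 1408.87 = 9515.40
Landed cost (B) = invoice 122982.89 + 9515.40 + duty 21988.43 = 154486.72
Difference = |174987.32 − 154486.72| = 20500.60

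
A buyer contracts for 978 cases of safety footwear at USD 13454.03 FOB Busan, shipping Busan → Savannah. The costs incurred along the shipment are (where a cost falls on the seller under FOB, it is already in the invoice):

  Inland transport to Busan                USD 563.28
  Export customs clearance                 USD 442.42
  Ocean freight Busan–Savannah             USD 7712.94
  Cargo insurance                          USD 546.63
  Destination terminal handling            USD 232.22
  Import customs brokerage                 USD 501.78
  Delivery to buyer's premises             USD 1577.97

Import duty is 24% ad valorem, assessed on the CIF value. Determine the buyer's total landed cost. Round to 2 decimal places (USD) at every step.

FOB: the seller bears costs until goods are on board at the origin port; the buyer bears freight, insurance and all costs thereafter.
Already in the invoice (seller's account under FOB): inland to port, export clearance — exclude.
CIF value = FOB price + freight + insurance = 13454.03 + 7712.94 + 546.63 = 21713.60
Import duty = 21713.60 × 24% = 5211.26
Buyer bears: freight 7712.94 + insurance 546.63 + destination terminal 232.22 + brokerage 501.78 + delivery 1577.97 + duty 5211.26 = 15782.80
Landed cost = invoice 13454.03 + 15782.80 = 29236.83

Total landed cost: USD 29236.83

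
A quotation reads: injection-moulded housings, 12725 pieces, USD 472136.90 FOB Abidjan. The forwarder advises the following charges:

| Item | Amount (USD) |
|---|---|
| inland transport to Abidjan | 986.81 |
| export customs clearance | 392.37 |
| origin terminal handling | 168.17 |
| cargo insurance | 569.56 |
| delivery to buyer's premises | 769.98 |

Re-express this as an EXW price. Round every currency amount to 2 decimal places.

Not relevant to the conversion: delivery, insurance — on the buyer under both terms; not part of either seller's price.
From FOB to EXW, the seller no longer bears: inland to port, export clearance, origin terminal.
EXW price = 472136.90 − 986.81 − 392.37 − 168.17 = 470589.55

EXW price: USD 470589.55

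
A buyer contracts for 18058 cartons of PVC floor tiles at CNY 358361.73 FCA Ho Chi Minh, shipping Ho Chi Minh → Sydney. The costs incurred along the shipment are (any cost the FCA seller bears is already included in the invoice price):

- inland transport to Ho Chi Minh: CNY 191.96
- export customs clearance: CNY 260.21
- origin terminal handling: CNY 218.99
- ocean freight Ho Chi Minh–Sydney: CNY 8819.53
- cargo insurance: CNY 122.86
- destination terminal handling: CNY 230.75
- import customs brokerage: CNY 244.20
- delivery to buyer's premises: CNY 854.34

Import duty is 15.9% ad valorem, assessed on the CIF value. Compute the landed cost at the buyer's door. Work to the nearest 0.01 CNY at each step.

Total landed cost: CNY 427288.57

FCA: the seller delivers export-cleared goods to the carrier; the buyer bears costs from that point.
Already in the invoice (seller's account under FCA): inland to port, export clearance — exclude.
CIF value = FCA price + origin terminal + freight + insurance = 358361.73 + 218.99 + 8819.53 + 122.86 = 367523.11
Import duty = 367523.11 × 15.9% = 58436.17
Buyer bears: origin terminal 218.99 + freight 8819.53 + insurance 122.86 + destination terminal 230.75 + brokerage 244.20 + delivery 854.34 + duty 58436.17 = 68926.84
Landed cost = invoice 358361.73 + 68926.84 = 427288.57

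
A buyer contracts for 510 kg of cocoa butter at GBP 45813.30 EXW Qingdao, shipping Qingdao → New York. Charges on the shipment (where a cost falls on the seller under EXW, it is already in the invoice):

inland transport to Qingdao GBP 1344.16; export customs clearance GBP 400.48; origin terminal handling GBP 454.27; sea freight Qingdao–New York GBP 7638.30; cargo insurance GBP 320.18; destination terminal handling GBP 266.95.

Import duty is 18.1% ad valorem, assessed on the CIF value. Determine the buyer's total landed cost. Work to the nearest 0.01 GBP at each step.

Total landed cost: GBP 66368.33

EXW: the seller makes goods available at their premises; the buyer bears all onward costs.
CIF value = EXW price + inland to port + export clearance + origin terminal + freight + insurance = 45813.30 + 1344.16 + 400.48 + 454.27 + 7638.30 + 320.18 = 55970.69
Import duty = 55970.69 × 18.1% = 10130.69
Buyer bears: inland to port 1344.16 + export clearance 400.48 + origin terminal 454.27 + freight 7638.30 + insurance 320.18 + destination terminal 266.95 + duty 10130.69 = 20555.03
Landed cost = invoice 45813.30 + 20555.03 = 66368.33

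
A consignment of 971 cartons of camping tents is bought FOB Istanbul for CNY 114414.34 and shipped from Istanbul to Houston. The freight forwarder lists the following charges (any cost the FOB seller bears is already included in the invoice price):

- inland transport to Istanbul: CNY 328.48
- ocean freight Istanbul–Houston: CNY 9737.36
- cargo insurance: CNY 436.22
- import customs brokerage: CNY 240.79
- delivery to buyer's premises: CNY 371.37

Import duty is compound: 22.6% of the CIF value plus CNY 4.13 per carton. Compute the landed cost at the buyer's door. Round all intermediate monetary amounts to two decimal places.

Total landed cost: CNY 157367.18

FOB: the seller bears costs until goods are on board at the origin port; the buyer bears freight, insurance and all costs thereafter.
Already in the invoice (seller's account under FOB): inland to port — exclude.
CIF value = FOB price + freight + insurance = 114414.34 + 9737.36 + 436.22 = 124587.92
Ad valorem component: 124587.92 × 22.6% = 28156.87
Specific component: 971 × 4.13 = 4010.23
Import duty = 28156.87 + 4010.23 = 32167.10
Buyer bears: freight 9737.36 + insurance 436.22 + brokerage 240.79 + delivery 371.37 + duty 32167.10 = 42952.84
Landed cost = invoice 114414.34 + 42952.84 = 157367.18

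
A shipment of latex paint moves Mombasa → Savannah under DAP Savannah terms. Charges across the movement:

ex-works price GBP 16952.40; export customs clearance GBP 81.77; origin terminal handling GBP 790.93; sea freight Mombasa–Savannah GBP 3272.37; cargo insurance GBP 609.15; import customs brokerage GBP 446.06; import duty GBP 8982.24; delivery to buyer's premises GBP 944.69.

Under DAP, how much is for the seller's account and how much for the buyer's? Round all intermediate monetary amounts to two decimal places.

Seller: GBP 22651.31; buyer: GBP 9428.30

DAP: the seller bears all costs to the named destination except import duty and clearance.
Seller's account: goods 16952.40 + export clearance 81.77 + origin terminal 790.93 + freight 3272.37 + insurance 609.15 + delivery 944.69 = 22651.31
Buyer's account: brokerage 446.06 + duty 8982.24 = 9428.30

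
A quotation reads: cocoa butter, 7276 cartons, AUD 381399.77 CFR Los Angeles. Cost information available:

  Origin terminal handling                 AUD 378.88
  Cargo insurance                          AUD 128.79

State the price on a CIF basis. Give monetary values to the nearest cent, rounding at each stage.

CIF price: AUD 381528.56

Not relevant to the conversion: origin terminal — on the seller under both CFR and CIF; already in the CFR price and stays in the CIF price.
From CFR to CIF, the seller additionally bears: insurance.
CIF price = 381399.77 + 128.79 = 381528.56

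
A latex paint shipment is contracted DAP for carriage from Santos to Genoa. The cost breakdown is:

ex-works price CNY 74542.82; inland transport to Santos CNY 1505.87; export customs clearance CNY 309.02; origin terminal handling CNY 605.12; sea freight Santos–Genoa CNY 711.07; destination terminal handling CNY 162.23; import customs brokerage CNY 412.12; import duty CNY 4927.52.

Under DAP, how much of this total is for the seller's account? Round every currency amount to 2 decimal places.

DAP: the seller bears all costs to the named destination except import duty and clearance.
Seller's account: goods 74542.82 + inland to port 1505.87 + export clearance 309.02 + origin terminal 605.12 + freight 711.07 + destination terminal 162.23 = 77836.13
Buyer's account: brokerage 412.12 + duty 4927.52 = 5339.64

Seller's account: CNY 77836.13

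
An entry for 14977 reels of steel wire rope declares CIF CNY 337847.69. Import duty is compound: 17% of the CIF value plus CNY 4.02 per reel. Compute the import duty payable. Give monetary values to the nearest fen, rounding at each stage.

Import duty: CNY 117641.65

Ad valorem component: 337847.69 × 17% = 57434.11
Specific component: 14977 × 4.02 = 60207.54
Import duty = 57434.11 + 60207.54 = 117641.65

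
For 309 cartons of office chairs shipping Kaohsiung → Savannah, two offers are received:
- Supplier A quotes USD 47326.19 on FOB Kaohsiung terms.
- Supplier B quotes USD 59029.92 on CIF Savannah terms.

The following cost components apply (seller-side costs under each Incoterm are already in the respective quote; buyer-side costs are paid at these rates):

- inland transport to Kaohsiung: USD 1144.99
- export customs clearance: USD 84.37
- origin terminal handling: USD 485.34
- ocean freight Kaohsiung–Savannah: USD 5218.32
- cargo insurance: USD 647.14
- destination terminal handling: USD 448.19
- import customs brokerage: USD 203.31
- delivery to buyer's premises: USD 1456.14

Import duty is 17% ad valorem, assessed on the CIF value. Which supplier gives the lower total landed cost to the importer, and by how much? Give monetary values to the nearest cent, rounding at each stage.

Supplier A is cheaper by USD 6830.78

Supplier A (FOB):
CIF value = FOB price + freight + insurance = 47326.19 + 5218.32 + 647.14 = 53191.65
Import duty = 53191.65 × 17% = 9042.58
Buyer bears (A): 5218.32 + 647.14 + 448.19 + 203.31 + 1456.14 = 7973.10
Landed cost (A) = invoice 47326.19 + 7973.10 + duty 9042.58 = 64341.87
Supplier B (CIF):
The CIF price already equals the CIF value: 59029.92
Import duty = 59029.92 × 17% = 10035.09
Buyer bears (B): 448.19 + 203.31 + 1456.14 = 2107.64
Landed cost (B) = invoice 59029.92 + 2107.64 + duty 10035.09 = 71172.65
Difference = |64341.87 − 71172.65| = 6830.78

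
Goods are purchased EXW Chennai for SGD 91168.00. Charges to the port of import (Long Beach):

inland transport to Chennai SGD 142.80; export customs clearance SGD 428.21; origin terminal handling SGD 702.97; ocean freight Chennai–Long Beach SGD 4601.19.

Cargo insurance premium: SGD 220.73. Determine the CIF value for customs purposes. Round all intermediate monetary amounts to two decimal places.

CIF = EXW price + pre-shipment costs + freight + insurance
CIF = 91168.00 + 142.80 + 428.21 + 702.97 + 4601.19 + 220.73 = 97263.90

CIF value: SGD 97263.90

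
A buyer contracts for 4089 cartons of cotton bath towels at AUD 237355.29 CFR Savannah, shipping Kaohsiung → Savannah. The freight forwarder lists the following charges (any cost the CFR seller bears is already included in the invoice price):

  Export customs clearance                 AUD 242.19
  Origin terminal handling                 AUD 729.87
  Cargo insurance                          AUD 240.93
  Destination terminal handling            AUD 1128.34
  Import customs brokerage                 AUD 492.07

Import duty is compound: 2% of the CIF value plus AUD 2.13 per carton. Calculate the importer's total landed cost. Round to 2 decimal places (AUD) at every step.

CFR: the seller pays costs through ocean freight to the destination port, but not insurance.
Already in the invoice (seller's account under CFR): export clearance, origin terminal — exclude.
CIF value = CFR price + insurance = 237355.29 + 240.93 = 237596.22
Ad valorem component: 237596.22 × 2% = 4751.92
Specific component: 4089 × 2.13 = 8709.57
Import duty = 4751.92 + 8709.57 = 13461.49
Buyer bears: insurance 240.93 + destination terminal 1128.34 + brokerage 492.07 + duty 13461.49 = 15322.83
Landed cost = invoice 237355.29 + 15322.83 = 252678.12

Total landed cost: AUD 252678.12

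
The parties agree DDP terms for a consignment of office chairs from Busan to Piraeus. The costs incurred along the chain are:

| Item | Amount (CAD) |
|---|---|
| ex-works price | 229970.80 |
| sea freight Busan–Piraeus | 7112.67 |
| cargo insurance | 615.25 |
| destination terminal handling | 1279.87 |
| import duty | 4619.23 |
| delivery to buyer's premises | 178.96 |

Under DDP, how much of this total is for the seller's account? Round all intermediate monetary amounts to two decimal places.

DDP: the seller bears all costs including import duty.
Seller's account: goods 229970.80 + freight 7112.67 + insurance 615.25 + destination terminal 1279.87 + duty 4619.23 + delivery 178.96 = 243776.78
Buyer's account: 0.00

Seller's account: CAD 243776.78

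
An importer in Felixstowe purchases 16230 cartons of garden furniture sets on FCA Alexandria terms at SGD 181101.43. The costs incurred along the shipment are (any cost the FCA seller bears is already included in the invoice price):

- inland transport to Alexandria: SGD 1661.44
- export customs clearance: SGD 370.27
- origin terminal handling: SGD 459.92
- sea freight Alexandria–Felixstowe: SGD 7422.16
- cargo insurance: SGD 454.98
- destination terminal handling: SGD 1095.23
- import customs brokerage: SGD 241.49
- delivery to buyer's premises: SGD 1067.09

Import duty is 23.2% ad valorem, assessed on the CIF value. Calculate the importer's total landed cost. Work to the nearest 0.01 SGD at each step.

FCA: the seller delivers export-cleared goods to the carrier; the buyer bears costs from that point.
Already in the invoice (seller's account under FCA): inland to port, export clearance — exclude.
CIF value = FCA price + origin terminal + freight + insurance = 181101.43 + 459.92 + 7422.16 + 454.98 = 189438.49
Import duty = 189438.49 × 23.2% = 43949.73
Buyer bears: origin terminal 459.92 + freight 7422.16 + insurance 454.98 + destination terminal 1095.23 + brokerage 241.49 + delivery 1067.09 + duty 43949.73 = 54690.60
Landed cost = invoice 181101.43 + 54690.60 = 235792.03

Total landed cost: SGD 235792.03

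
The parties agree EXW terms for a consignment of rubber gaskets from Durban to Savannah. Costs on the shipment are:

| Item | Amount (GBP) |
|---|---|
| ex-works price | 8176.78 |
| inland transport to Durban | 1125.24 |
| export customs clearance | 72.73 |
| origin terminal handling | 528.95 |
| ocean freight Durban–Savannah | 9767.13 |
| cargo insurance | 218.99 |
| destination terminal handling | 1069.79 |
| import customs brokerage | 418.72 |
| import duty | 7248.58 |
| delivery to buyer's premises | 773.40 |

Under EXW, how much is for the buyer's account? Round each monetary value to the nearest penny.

EXW: the seller makes goods available at their premises; the buyer bears all onward costs.
Seller's account: goods 8176.78 = 8176.78
Buyer's account: inland to port 1125.24 + export clearance 72.73 + origin terminal 528.95 + freight 9767.13 + insurance 218.99 + destination terminal 1069.79 + brokerage 418.72 + duty 7248.58 + delivery 773.40 = 21223.53

Buyer's account: GBP 21223.53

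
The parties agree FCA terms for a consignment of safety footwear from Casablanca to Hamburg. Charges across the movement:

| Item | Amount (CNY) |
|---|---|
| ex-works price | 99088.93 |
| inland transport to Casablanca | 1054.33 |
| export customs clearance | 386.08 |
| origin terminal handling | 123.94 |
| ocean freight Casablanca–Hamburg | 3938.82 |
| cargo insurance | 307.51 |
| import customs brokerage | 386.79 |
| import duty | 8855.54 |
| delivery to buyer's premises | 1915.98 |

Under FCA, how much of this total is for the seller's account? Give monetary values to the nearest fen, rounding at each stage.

Seller's account: CNY 100529.34

FCA: the seller delivers export-cleared goods to the carrier; the buyer bears costs from that point.
Seller's account: goods 99088.93 + inland to port 1054.33 + export clearance 386.08 = 100529.34
Buyer's account: origin terminal 123.94 + freight 3938.82 + insurance 307.51 + brokerage 386.79 + duty 8855.54 + delivery 1915.98 = 15528.58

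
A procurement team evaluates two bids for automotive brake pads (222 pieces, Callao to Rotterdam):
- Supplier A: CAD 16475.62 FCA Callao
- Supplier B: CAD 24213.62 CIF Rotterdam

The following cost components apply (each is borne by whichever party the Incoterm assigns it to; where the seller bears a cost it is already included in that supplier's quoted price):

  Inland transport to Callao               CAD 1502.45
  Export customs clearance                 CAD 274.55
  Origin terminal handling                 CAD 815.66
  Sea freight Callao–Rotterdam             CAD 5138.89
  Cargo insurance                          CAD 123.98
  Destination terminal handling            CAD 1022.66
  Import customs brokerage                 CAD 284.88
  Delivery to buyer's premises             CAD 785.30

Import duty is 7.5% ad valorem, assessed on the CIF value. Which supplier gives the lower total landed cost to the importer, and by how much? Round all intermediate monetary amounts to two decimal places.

Supplier A is cheaper by CAD 1783.93

Supplier A (FCA):
CIF value = FCA price + origin terminal + freight + insurance = 16475.62 + 815.66 + 5138.89 + 123.98 = 22554.15
Import duty = 22554.15 × 7.5% = 1691.56
Buyer bears (A): 815.66 + 5138.89 + 123.98 + 1022.66 + 284.88 + 785.30 = 8171.37
Landed cost (A) = invoice 16475.62 + 8171.37 + duty 1691.56 = 26338.55
Supplier B (CIF):
The CIF price already equals the CIF value: 24213.62
Import duty = 24213.62 × 7.5% = 1816.02
Buyer bears (B): 1022.66 + 284.88 + 785.30 = 2092.84
Landed cost (B) = invoice 24213.62 + 2092.84 + duty 1816.02 = 28122.48
Difference = |26338.55 − 28122.48| = 1783.93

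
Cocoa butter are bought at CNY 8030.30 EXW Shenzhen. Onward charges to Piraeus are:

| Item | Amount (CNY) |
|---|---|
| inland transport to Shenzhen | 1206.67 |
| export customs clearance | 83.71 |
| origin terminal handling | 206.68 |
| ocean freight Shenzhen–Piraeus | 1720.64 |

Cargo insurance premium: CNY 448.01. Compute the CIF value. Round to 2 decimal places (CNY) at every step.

CIF = EXW price + pre-shipment costs + freight + insurance
CIF = 8030.30 + 1206.67 + 83.71 + 206.68 + 1720.64 + 448.01 = 11696.01

CIF value: CNY 11696.01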